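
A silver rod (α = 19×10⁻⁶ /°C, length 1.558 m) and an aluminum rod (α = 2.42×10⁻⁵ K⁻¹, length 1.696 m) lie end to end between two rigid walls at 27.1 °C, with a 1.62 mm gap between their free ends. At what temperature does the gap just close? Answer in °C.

T = 50.0 °C

α₁L₁ = 2.9602×10⁻⁵ m/K, α₂L₂ = 4.10432×10⁻⁵ m/K → total 7.06452×10⁻⁵ m/K
ΔT = g/(α₁L₁+α₂L₂) = 1.62×10⁻³ / 7.06452×10⁻⁵ = 22.931 K
T = 27.1 + 22.931 = 50.031 °C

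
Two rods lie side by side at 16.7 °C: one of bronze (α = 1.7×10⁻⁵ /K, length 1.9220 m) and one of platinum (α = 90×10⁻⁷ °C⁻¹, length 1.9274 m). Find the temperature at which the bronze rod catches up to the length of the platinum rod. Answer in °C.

T = 369.0 °C

Equal length when α₁L₁ΔT − α₂L₂ΔT = L₂ − L₁ = 5.40×10⁻³ m
α₁L₁ = 3.2674×10⁻⁵, α₂L₂ = 1.73466×10⁻⁵ → Δ(αL) = 1.53274×10⁻⁵ m/K
ΔT = 5.40×10⁻³ / 1.53274×10⁻⁵ = 352.310 K, so T = 16.7 + 352.310 = 369.010 °C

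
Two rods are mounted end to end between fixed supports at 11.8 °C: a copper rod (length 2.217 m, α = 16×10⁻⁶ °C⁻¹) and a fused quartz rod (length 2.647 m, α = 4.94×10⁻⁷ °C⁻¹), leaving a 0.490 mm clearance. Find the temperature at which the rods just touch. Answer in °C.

T = 25.1 °C

Gap closes when ΔL₁ + ΔL₂ = 0.490 mm = 4.90×10⁻⁴ m
(α₁L₁ + α₂L₂)ΔT = g
α₁L₁ + α₂L₂ = 16×10⁻⁶×2.217 + 4.94×10⁻⁷×2.647 = 3.6779618×10⁻⁵ m/K
ΔT = 4.90×10⁻⁴ / 3.6779618×10⁻⁵ = 13.323 K
T = 11.8 + 13.323 = 25.123 °C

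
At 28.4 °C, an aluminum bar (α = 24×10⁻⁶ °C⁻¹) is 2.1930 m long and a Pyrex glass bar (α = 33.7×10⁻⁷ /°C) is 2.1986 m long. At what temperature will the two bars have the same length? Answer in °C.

T = 152.2 °C

Equal length when α₁L₁ΔT − α₂L₂ΔT = L₂ − L₁ = 5.60×10⁻³ m
α₁L₁ = 5.2632×10⁻⁵, α₂L₂ = 7.409282×10⁻⁶ → Δ(αL) = 4.5222718×10⁻⁵ m/K
ΔT = 5.60×10⁻³ / 4.5222718×10⁻⁵ = 123.832 K, so T = 28.4 + 123.832 = 152.232 °C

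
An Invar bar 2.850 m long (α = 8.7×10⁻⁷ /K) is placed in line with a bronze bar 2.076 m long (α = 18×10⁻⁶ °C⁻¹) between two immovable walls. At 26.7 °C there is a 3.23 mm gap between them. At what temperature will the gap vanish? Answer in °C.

T = 108 °C

Gap closes when ΔL₁ + ΔL₂ = 3.23 mm = 3.23×10⁻³ m
(α₁L₁ + α₂L₂)ΔT = g
α₁L₁ + α₂L₂ = 8.7×10⁻⁷×2.850 + 18×10⁻⁶×2.076 = 3.98475×10⁻⁵ m/K
ΔT = 3.23×10⁻³ / 3.98475×10⁻⁵ = 81.06 K
T = 26.7 + 81.06 = 107.76 °C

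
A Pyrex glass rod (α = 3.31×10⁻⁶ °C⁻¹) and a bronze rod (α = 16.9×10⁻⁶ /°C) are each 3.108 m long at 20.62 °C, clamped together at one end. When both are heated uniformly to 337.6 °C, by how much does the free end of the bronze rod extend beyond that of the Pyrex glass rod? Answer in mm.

13.4 mm

ΔT = 316.98 K
Pyrex glass: ΔL = 3.31×10⁻⁶ × 3.108 m × 316.98 = 3.2609×10⁻³ m = 3.2609 mm
bronze: ΔL = 16.9×10⁻⁶ × 3.108 m × 316.98 = 1.6649×10⁻² m = 16.649 mm
difference = 16.649 − 3.2609 = 13.3881 mm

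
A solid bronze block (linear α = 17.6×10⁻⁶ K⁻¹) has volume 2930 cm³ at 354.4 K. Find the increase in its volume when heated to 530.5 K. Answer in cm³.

Isotropic solid: β ≈ 3α = 5.3×10⁻⁵ /K; ΔT = 176.1 K
ΔV = 3αV₀ΔT = 3(17.6×10⁻⁶)(2930)(176.1) = 27.2 cm³

ΔV = 27.2 cm³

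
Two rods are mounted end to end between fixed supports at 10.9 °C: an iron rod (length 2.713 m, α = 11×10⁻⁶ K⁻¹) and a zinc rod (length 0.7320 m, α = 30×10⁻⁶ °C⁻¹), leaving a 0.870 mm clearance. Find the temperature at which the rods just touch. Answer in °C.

T = 27.7 °C

α₁L₁ = 2.9843×10⁻⁵ m/K, α₂L₂ = 2.196×10⁻⁵ m/K → total 5.1803×10⁻⁵ m/K
ΔT = g/(α₁L₁+α₂L₂) = 8.70×10⁻⁴ / 5.1803×10⁻⁵ = 16.794 K
T = 10.9 + 16.794 = 27.694 °C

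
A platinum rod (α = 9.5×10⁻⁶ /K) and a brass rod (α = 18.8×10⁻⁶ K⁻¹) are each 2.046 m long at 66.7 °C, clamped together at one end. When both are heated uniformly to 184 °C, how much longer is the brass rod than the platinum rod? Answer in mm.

2.23 mm

ΔT = 117.3 K
platinum: ΔL = 9.5×10⁻⁶ × 2.046 m × 117.3 = 2.2800×10⁻³ m = 2.2800 mm
brass: ΔL = 18.8×10⁻⁶ × 2.046 m × 117.3 = 4.5119×10⁻³ m = 4.5119 mm
difference = 4.5119 − 2.2800 = 2.2319 mm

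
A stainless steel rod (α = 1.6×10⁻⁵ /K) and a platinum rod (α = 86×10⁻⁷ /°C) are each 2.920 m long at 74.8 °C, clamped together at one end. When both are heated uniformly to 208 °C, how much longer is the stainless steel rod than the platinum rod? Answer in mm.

ΔT = 133.2 K
stainless steel: ΔL = 1.6×10⁻⁵ × 2.920 m × 133.2 = 6.2231×10⁻³ m = 6.2231 mm
platinum: ΔL = 86×10⁻⁷ × 2.920 m × 133.2 = 3.3449×10⁻³ m = 3.3449 mm
difference = 6.2231 − 3.3449 = 2.8782 mm

2.88 mm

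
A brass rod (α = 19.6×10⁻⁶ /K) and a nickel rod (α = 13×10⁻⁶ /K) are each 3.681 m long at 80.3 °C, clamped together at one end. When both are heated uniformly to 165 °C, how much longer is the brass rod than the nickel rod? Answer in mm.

ΔT = 84.7 K
brass: ΔL = 19.6×10⁻⁶ × 3.681 m × 84.7 = 6.1109×10⁻³ m = 6.1109 mm
nickel: ΔL = 13×10⁻⁶ × 3.681 m × 84.7 = 4.0531×10⁻³ m = 4.0531 mm
difference = 6.1109 − 4.0531 = 2.0578 mm

2.06 mm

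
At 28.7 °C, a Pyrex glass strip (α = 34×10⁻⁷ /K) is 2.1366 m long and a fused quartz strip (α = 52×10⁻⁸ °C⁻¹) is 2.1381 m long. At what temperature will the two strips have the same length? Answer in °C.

Equal length when α₁L₁ΔT − α₂L₂ΔT = L₂ − L₁ = 1.50×10⁻³ m
α₁L₁ = 7.26444×10⁻⁶, α₂L₂ = 1.111812×10⁻⁶ → Δ(αL) = 6.152628×10⁻⁶ m/K
ΔT = 1.50×10⁻³ / 6.152628×10⁻⁶ = 243.798 K, so T = 28.7 + 243.798 = 272.498 °C

T = 272.5 °C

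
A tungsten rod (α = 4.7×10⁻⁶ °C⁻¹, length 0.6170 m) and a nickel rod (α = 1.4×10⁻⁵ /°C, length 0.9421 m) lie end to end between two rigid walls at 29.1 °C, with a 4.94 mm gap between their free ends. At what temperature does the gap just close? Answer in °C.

T = 336 °C

Gap closes when ΔL₁ + ΔL₂ = 4.94 mm = 4.94×10⁻³ m
(α₁L₁ + α₂L₂)ΔT = g
α₁L₁ + α₂L₂ = 4.7×10⁻⁶×0.6170 + 1.4×10⁻⁵×0.9421 = 1.60893×10⁻⁵ m/K
ΔT = 4.94×10⁻³ / 1.60893×10⁻⁵ = 307.04 K
T = 29.1 + 307.04 = 336.14 °C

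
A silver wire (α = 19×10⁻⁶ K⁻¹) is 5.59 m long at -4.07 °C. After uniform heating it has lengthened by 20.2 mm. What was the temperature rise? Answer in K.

ΔT = 190 K

ΔL = αL₀ΔT ⇒ ΔT = ΔL / (αL₀)
ΔT = 20.2×10⁻³ m / (19×10⁻⁶ × 5.59 m) = 190.19 K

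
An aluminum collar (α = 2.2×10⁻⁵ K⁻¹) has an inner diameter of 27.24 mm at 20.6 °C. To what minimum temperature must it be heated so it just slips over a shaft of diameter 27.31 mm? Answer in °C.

T = 137 °C

Required Δd = 27.31 − 27.24 = 0.07 mm
Δd = αd₀ΔT ⇒ ΔT = Δd/(αd₀) = 0.07 / (2.2×10⁻⁵ × 27.24) = 116.81 K
T_min = 20.6 + 116.81 = 137.41 °C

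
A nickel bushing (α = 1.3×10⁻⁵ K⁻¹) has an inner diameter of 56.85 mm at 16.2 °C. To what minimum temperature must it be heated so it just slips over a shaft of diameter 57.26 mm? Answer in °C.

T = 571 °C

Required Δd = 57.26 − 56.85 = 0.41 mm
Δd = αd₀ΔT ⇒ ΔT = Δd/(αd₀) = 0.41 / (1.3×10⁻⁵ × 56.85) = 554.77 K
T_min = 16.2 + 554.77 = 570.97 °C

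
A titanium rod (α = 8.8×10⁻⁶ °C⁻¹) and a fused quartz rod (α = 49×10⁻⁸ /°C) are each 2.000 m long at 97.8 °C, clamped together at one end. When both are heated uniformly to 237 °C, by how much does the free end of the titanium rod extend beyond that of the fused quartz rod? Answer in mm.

2.31 mm

ΔT = 139.2 K
titanium: ΔL = 8.8×10⁻⁶ × 2.000 m × 139.2 = 2.4499×10⁻³ m = 2.4499 mm
fused quartz: ΔL = 49×10⁻⁸ × 2.000 m × 139.2 = 1.3642×10⁻⁴ m = 0.13642 mm
difference = 2.4499 − 0.13642 = 2.31348 mm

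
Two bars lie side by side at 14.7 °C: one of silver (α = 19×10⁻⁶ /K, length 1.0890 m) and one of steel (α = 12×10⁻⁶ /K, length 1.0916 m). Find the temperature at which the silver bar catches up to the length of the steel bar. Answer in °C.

L₁(1 + α₁ΔT) = L₂(1 + α₂ΔT) ⇒ ΔT = (L₂ − L₁)/(α₁L₁ − α₂L₂)
L₂ − L₁ = 1.0916 − 1.0890 = 2.60×10⁻³ m
α₁L₁ − α₂L₂ = 19×10⁻⁶×1.0890 − 12×10⁻⁶×1.0916 = 7.5918×10⁻⁶ m/K
ΔT = 2.60×10⁻³ / 7.5918×10⁻⁶ = 342.475 K
T = 14.7 + 342.475 = 357.175 °C

T = 357.2 °C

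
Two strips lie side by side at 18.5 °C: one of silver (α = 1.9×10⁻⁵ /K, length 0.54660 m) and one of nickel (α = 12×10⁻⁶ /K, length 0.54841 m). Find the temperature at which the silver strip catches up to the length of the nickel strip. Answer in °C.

L₁(1 + α₁ΔT) = L₂(1 + α₂ΔT) ⇒ ΔT = (L₂ − L₁)/(α₁L₁ − α₂L₂)
L₂ − L₁ = 0.54841 − 0.54660 = 1.81×10⁻³ m
α₁L₁ − α₂L₂ = 1.9×10⁻⁵×0.54660 − 12×10⁻⁶×0.54841 = 3.80448×10⁻⁶ m/K
ΔT = 1.81×10⁻³ / 3.80448×10⁻⁶ = 475.755 K
T = 18.5 + 475.755 = 494.255 °C

T = 494.3 °C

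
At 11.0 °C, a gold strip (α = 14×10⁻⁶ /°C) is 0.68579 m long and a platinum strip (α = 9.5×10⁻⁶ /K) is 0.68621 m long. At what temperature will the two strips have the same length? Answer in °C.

T = 147.3 °C

L₁(1 + α₁ΔT) = L₂(1 + α₂ΔT) ⇒ ΔT = (L₂ − L₁)/(α₁L₁ − α₂L₂)
L₂ − L₁ = 0.68621 − 0.68579 = 4.20×10⁻⁴ m
α₁L₁ − α₂L₂ = 14×10⁻⁶×0.68579 − 9.5×10⁻⁶×0.68621 = 3.082065×10⁻⁶ m/K
ΔT = 4.20×10⁻⁴ / 3.082065×10⁻⁶ = 136.272 K
T = 11.0 + 136.272 = 147.272 °C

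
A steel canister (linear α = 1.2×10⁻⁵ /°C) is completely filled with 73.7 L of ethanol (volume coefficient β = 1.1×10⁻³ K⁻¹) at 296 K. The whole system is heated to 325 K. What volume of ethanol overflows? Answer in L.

The canister also expands: β_container ≈ 3α = 3.6×10⁻⁵ /K
Net overflow = V₀(β_liq − 3α_cont)ΔT
β − 3α = 1.10×10⁻³ − 3.6×10⁻⁵ = 1.064×10⁻³ /K; ΔT = 29 K
ΔV = 73.7 × 1.064×10⁻³ × 29 = 2.27 L

2.27 L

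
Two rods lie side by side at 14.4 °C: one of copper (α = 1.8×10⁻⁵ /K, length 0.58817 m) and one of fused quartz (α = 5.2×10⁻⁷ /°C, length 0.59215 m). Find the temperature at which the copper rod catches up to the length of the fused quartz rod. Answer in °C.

Equal length when α₁L₁ΔT − α₂L₂ΔT = L₂ − L₁ = 3.98×10⁻³ m
α₁L₁ = 1.058706×10⁻⁵, α₂L₂ = 3.07918×10⁻⁷ → Δ(αL) = 1.0279142×10⁻⁵ m/K
ΔT = 3.98×10⁻³ / 1.0279142×10⁻⁵ = 387.192 K, so T = 14.4 + 387.192 = 401.592 °C

T = 401.6 °C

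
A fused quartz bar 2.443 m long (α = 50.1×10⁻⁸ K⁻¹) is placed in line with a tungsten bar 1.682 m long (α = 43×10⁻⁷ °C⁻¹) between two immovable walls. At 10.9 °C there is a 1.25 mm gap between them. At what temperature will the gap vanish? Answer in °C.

T = 159 °C

α₁L₁ = 1.223943×10⁻⁶ m/K, α₂L₂ = 7.2326×10⁻⁶ m/K → total 8.456543×10⁻⁶ m/K
ΔT = g/(α₁L₁+α₂L₂) = 1.25×10⁻³ / 8.456543×10⁻⁶ = 147.81 K
T = 10.9 + 147.81 = 158.71 °C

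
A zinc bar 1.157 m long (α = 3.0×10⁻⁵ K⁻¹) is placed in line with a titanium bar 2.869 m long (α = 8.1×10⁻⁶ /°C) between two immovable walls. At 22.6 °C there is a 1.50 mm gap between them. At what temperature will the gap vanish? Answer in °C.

α₁L₁ = 3.471×10⁻⁵ m/K, α₂L₂ = 2.32389×10⁻⁵ m/K → total 5.79489×10⁻⁵ m/K
ΔT = g/(α₁L₁+α₂L₂) = 1.50×10⁻³ / 5.79489×10⁻⁵ = 25.885 K
T = 22.6 + 25.885 = 48.485 °C

T = 48.5 °C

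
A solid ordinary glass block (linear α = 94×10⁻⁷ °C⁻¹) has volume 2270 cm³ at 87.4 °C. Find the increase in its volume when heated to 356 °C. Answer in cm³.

ΔV = 17.2 cm³

Isotropic solid: β ≈ 3α = 2.8×10⁻⁵ /K; ΔT = 268.6 K
ΔV = 3αV₀ΔT = 3(94×10⁻⁷)(2270)(268.6) = 17.2 cm³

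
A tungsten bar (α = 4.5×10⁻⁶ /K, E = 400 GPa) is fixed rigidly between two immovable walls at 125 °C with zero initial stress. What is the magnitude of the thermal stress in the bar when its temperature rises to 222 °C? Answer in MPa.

Fully constrained: the free strain ε = αΔT is blocked, so σ = Eε = EαΔT.
|ΔT| = 97 K
σ = 400×10⁹ × 4.5×10⁻⁶ × 97 = 1.75×10⁸ Pa

σ = 175 MPa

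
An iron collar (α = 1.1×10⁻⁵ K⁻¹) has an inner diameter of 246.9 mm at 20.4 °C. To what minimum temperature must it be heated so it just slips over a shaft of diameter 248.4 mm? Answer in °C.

T = 573 °C

Required Δd = 248.4 − 246.9 = 1.5 mm
Δd = αd₀ΔT ⇒ ΔT = Δd/(αd₀) = 1.5 / (1.1×10⁻⁵ × 246.9) = 552.30 K
T_min = 20.4 + 552.30 = 572.70 °C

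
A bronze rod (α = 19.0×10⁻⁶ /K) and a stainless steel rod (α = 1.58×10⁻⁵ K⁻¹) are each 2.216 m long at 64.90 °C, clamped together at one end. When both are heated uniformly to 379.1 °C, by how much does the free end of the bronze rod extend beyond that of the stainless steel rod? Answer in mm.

2.23 mm

ΔT = 314.20 K
bronze: ΔL = 19.0×10⁻⁶ × 2.216 m × 314.20 = 1.3229×10⁻² m = 13.229 mm
stainless steel: ΔL = 1.58×10⁻⁵ × 2.216 m × 314.20 = 1.1001×10⁻² m = 11.001 mm
difference = 13.229 − 11.001 = 2.228 mm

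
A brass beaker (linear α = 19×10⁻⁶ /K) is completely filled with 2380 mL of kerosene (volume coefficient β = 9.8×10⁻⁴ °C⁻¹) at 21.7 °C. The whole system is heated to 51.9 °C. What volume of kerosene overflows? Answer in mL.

The beaker also expands: β_container ≈ 3α = 5.7×10⁻⁵ /K
Net overflow = V₀(β_liq − 3α_cont)ΔT
β − 3α = 9.80×10⁻⁴ − 5.7×10⁻⁵ = 9.23×10⁻⁴ /K; ΔT = 30.2 K
ΔV = 2380 × 9.23×10⁻⁴ × 30.2 = 66.3 mL

66.3 mL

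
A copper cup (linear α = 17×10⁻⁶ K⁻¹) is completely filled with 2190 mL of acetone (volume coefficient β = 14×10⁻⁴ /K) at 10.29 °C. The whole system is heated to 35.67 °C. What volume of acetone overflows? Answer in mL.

75.0 mL

The cup also expands: β_container ≈ 3α = 5.1×10⁻⁵ /K
Net overflow = V₀(β_liq − 3α_cont)ΔT
β − 3α = 1.40×10⁻³ − 5.1×10⁻⁵ = 1.349×10⁻³ /K; ΔT = 25.38 K
ΔV = 2190 × 1.349×10⁻³ × 25.38 = 75.0 mL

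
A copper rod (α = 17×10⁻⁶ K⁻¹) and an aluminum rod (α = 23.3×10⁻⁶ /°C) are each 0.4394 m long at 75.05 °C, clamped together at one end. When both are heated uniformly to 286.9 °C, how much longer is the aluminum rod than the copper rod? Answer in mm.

ΔT = 211.85 K
copper: ΔL = 17×10⁻⁶ × 0.4394 m × 211.85 = 1.5825×10⁻³ m = 1.5825 mm
aluminum: ΔL = 23.3×10⁻⁶ × 0.4394 m × 211.85 = 2.1689×10⁻³ m = 2.1689 mm
difference = 2.1689 − 1.5825 = 0.5864 mm

0.586 mm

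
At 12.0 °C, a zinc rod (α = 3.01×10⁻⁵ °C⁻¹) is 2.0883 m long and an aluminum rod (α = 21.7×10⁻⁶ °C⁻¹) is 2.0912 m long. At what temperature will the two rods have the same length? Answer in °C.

Equal length when α₁L₁ΔT − α₂L₂ΔT = L₂ − L₁ = 2.90×10⁻³ m
α₁L₁ = 6.285783×10⁻⁵, α₂L₂ = 4.537904×10⁻⁵ → Δ(αL) = 1.747879×10⁻⁵ m/K
ΔT = 2.90×10⁻³ / 1.747879×10⁻⁵ = 165.915 K, so T = 12.0 + 165.915 = 177.915 °C

T = 177.9 °C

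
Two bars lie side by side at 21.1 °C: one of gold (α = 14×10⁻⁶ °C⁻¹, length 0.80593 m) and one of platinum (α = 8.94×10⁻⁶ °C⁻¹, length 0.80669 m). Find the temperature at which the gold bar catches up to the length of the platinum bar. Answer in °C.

T = 207.8 °C

L₁(1 + α₁ΔT) = L₂(1 + α₂ΔT) ⇒ ΔT = (L₂ − L₁)/(α₁L₁ − α₂L₂)
L₂ − L₁ = 0.80669 − 0.80593 = 7.60×10⁻⁴ m
α₁L₁ − α₂L₂ = 14×10⁻⁶×0.80593 − 8.94×10⁻⁶×0.80669 = 4.0712114×10⁻⁶ m/K
ΔT = 7.60×10⁻⁴ / 4.0712114×10⁻⁶ = 186.677 K
T = 21.1 + 186.677 = 207.777 °C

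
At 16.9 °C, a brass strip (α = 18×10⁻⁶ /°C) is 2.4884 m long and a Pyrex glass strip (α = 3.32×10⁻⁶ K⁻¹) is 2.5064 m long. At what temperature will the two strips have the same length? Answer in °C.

L₁(1 + α₁ΔT) = L₂(1 + α₂ΔT) ⇒ ΔT = (L₂ − L₁)/(α₁L₁ − α₂L₂)
L₂ − L₁ = 2.5064 − 2.4884 = 1.80×10⁻² m
α₁L₁ − α₂L₂ = 18×10⁻⁶×2.4884 − 3.32×10⁻⁶×2.5064 = 3.6469952×10⁻⁵ m/K
ΔT = 1.80×10⁻² / 3.6469952×10⁻⁵ = 493.557 K
T = 16.9 + 493.557 = 510.457 °C

T = 510.5 °C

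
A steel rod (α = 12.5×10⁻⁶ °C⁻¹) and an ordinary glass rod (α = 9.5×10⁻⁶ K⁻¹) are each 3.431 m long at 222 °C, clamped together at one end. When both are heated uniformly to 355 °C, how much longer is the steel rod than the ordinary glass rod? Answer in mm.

ΔT = 133 K
steel: ΔL = 12.5×10⁻⁶ × 3.431 m × 133 = 5.7040×10⁻³ m = 5.7040 mm
ordinary glass: ΔL = 9.5×10⁻⁶ × 3.431 m × 133 = 4.3351×10⁻³ m = 4.3351 mm
difference = 5.7040 − 4.3351 = 1.3689 mm

1.37 mm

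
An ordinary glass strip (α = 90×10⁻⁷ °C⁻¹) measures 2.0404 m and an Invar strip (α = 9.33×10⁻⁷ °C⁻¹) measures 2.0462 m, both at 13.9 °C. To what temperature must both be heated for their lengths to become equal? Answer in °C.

Equal length when α₁L₁ΔT − α₂L₂ΔT = L₂ − L₁ = 5.80×10⁻³ m
α₁L₁ = 1.83636×10⁻⁵, α₂L₂ = 1.9091046×10⁻⁶ → Δ(αL) = 1.64544954×10⁻⁵ m/K
ΔT = 5.80×10⁻³ / 1.64544954×10⁻⁵ = 352.487 K, so T = 13.9 + 352.487 = 366.387 °C

T = 366.4 °C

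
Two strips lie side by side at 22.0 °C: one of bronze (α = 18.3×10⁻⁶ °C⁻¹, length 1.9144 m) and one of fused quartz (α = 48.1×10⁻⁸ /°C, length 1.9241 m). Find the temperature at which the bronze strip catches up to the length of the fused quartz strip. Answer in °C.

Equal length when α₁L₁ΔT − α₂L₂ΔT = L₂ − L₁ = 9.70×10⁻³ m
α₁L₁ = 3.503352×10⁻⁵, α₂L₂ = 9.254921×10⁻⁷ → Δ(αL) = 3.41080279×10⁻⁵ m/K
ΔT = 9.70×10⁻³ / 3.41080279×10⁻⁵ = 284.391 K, so T = 22.0 + 284.391 = 306.391 °C

T = 306.4 °C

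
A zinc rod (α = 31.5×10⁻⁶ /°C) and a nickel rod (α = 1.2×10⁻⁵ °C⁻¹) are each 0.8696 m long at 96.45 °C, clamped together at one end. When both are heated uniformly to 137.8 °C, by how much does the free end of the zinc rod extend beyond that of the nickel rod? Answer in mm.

0.701 mm

ΔT = 41.35 K
zinc: ΔL = 31.5×10⁻⁶ × 0.8696 m × 41.35 = 1.1327×10⁻³ m = 1.1327 mm
nickel: ΔL = 1.2×10⁻⁵ × 0.8696 m × 41.35 = 4.3150×10⁻⁴ m = 0.43150 mm
difference = 1.1327 − 0.43150 = 0.7012 mm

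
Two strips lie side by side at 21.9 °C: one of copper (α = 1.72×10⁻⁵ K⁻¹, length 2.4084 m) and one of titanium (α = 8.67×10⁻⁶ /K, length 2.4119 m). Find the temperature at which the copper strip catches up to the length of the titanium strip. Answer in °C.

T = 192.5 °C

L₁(1 + α₁ΔT) = L₂(1 + α₂ΔT) ⇒ ΔT = (L₂ − L₁)/(α₁L₁ − α₂L₂)
L₂ − L₁ = 2.4119 − 2.4084 = 3.50×10⁻³ m
α₁L₁ − α₂L₂ = 1.72×10⁻⁵×2.4084 − 8.67×10⁻⁶×2.4119 = 2.0513307×10⁻⁵ m/K
ΔT = 3.50×10⁻³ / 2.0513307×10⁻⁵ = 170.621 K
T = 21.9 + 170.621 = 192.521 °C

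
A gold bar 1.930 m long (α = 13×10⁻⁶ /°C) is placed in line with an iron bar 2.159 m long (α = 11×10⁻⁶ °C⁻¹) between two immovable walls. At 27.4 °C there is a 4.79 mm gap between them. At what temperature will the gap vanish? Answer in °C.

T = 125 °C

Gap closes when ΔL₁ + ΔL₂ = 4.79 mm = 4.79×10⁻³ m
(α₁L₁ + α₂L₂)ΔT = g
α₁L₁ + α₂L₂ = 13×10⁻⁶×1.930 + 11×10⁻⁶×2.159 = 4.8839×10⁻⁵ m/K
ΔT = 4.79×10⁻³ / 4.8839×10⁻⁵ = 98.08 K
T = 27.4 + 98.08 = 125.48 °C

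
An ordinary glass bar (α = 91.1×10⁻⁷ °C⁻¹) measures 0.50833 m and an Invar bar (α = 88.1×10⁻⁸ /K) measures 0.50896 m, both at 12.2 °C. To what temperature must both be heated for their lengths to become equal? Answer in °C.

T = 162.8 °C

Equal length when α₁L₁ΔT − α₂L₂ΔT = L₂ − L₁ = 6.30×10⁻⁴ m
α₁L₁ = 4.6308863×10⁻⁶, α₂L₂ = 4.4839376×10⁻⁷ → Δ(αL) = 4.18249254×10⁻⁶ m/K
ΔT = 6.30×10⁻⁴ / 4.18249254×10⁻⁶ = 150.628 K, so T = 12.2 + 150.628 = 162.828 °C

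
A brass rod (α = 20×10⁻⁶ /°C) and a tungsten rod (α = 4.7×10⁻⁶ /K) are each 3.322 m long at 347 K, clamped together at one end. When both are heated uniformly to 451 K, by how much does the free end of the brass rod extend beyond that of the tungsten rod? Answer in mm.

5.29 mm

ΔT = 104 K
brass: ΔL = 20×10⁻⁶ × 3.322 m × 104 = 6.9098×10⁻³ m = 6.9098 mm
tungsten: ΔL = 4.7×10⁻⁶ × 3.322 m × 104 = 1.6238×10⁻³ m = 1.6238 mm
difference = 6.9098 − 1.6238 = 5.2860 mm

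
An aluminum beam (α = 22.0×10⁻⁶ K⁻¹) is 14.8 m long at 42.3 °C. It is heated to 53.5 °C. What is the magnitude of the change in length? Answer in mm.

ΔL = 3.65 mm

|ΔT| = |53.5 − 42.3| = 11.2 K
ΔL = αL₀ΔT = (22.0×10⁻⁶)(14.8)(11.2) = 3.65×10⁻³ m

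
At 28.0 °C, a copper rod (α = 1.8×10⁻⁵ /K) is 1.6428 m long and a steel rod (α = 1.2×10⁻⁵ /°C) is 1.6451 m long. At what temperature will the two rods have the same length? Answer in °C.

T = 262.0 °C

Equal length when α₁L₁ΔT − α₂L₂ΔT = L₂ − L₁ = 2.30×10⁻³ m
α₁L₁ = 2.95704×10⁻⁵, α₂L₂ = 1.97412×10⁻⁵ → Δ(αL) = 9.8292×10⁻⁶ m/K
ΔT = 2.30×10⁻³ / 9.8292×10⁻⁶ = 233.997 K, so T = 28.0 + 233.997 = 261.997 °C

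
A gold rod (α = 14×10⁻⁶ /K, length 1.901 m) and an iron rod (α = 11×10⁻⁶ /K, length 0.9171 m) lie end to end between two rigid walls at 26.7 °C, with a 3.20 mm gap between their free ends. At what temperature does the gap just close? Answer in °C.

T = 114 °C

Gap closes when ΔL₁ + ΔL₂ = 3.20 mm = 3.20×10⁻³ m
(α₁L₁ + α₂L₂)ΔT = g
α₁L₁ + α₂L₂ = 14×10⁻⁶×1.901 + 11×10⁻⁶×0.9171 = 3.67021×10⁻⁵ m/K
ΔT = 3.20×10⁻³ / 3.67021×10⁻⁵ = 87.19 K
T = 26.7 + 87.19 = 113.89 °C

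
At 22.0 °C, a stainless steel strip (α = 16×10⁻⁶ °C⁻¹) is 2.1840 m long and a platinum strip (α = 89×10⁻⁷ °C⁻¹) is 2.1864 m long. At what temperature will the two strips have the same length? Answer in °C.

Equal length when α₁L₁ΔT − α₂L₂ΔT = L₂ − L₁ = 2.40×10⁻³ m
α₁L₁ = 3.4944×10⁻⁵, α₂L₂ = 1.945896×10⁻⁵ → Δ(αL) = 1.548504×10⁻⁵ m/K
ΔT = 2.40×10⁻³ / 1.548504×10⁻⁵ = 154.988 K, so T = 22.0 + 154.988 = 176.988 °C

T = 177.0 °C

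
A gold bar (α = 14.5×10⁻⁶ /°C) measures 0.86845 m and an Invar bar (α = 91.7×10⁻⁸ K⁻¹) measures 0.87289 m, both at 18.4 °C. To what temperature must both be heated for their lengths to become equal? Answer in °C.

Equal length when α₁L₁ΔT − α₂L₂ΔT = L₂ − L₁ = 4.44×10⁻³ m
α₁L₁ = 1.2592525×10⁻⁵, α₂L₂ = 8.0044013×10⁻⁷ → Δ(αL) = 1.179208487×10⁻⁵ m/K
ΔT = 4.44×10⁻³ / 1.179208487×10⁻⁵ = 376.524 K, so T = 18.4 + 376.524 = 394.924 °C

T = 394.9 °C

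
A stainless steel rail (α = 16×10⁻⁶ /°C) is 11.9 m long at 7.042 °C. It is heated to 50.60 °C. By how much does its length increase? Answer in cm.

|ΔT| = |50.60 − 7.042| = 43.558 K
ΔL = αL₀ΔT = (16×10⁻⁶)(11.9)(43.558) = 8.29×10⁻³ m

ΔL = 0.829 cm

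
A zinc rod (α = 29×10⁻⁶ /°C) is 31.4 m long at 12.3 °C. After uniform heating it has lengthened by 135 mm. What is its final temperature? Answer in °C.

T = 161 °C

ΔL = αL₀ΔT ⇒ ΔT = ΔL / (αL₀)
ΔT = 135×10⁻³ m / (29×10⁻⁶ × 31.4 m) = 148.25 K
T = 12.3 + 148.25 = 160.55 °C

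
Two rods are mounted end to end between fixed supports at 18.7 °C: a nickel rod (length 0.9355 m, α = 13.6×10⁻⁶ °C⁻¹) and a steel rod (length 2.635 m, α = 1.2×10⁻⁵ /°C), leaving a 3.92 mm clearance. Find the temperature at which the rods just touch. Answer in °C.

T = 107 °C

Gap closes when ΔL₁ + ΔL₂ = 3.92 mm = 3.92×10⁻³ m
(α₁L₁ + α₂L₂)ΔT = g
α₁L₁ + α₂L₂ = 13.6×10⁻⁶×0.9355 + 1.2×10⁻⁵×2.635 = 4.43428×10⁻⁵ m/K
ΔT = 3.92×10⁻³ / 4.43428×10⁻⁵ = 88.40 K
T = 18.7 + 88.40 = 107.10 °C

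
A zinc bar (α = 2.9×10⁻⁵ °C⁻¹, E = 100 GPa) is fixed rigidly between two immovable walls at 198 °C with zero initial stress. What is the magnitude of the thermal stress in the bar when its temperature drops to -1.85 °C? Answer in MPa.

σ = 580 MPa

Fully constrained: the free strain ε = αΔT is blocked, so σ = Eε = EαΔT.
|ΔT| = 199.85 K
σ = 100×10⁹ × 2.9×10⁻⁵ × 199.85 = 5.80×10⁸ Pa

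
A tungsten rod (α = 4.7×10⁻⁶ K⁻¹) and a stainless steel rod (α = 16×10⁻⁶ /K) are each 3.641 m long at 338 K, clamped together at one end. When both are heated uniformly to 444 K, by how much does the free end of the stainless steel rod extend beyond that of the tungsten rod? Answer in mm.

4.36 mm

ΔT = 106 K
tungsten: ΔL = 4.7×10⁻⁶ × 3.641 m × 106 = 1.8139×10⁻³ m = 1.8139 mm
stainless steel: ΔL = 16×10⁻⁶ × 3.641 m × 106 = 6.1751×10⁻³ m = 6.1751 mm
difference = 6.1751 − 1.8139 = 4.3612 mm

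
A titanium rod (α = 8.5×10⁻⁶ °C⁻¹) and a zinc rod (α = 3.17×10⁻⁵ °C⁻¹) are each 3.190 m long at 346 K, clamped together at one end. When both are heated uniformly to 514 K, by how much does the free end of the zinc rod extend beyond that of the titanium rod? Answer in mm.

ΔT = 168 K
titanium: ΔL = 8.5×10⁻⁶ × 3.190 m × 168 = 4.5553×10⁻³ m = 4.5553 mm
zinc: ΔL = 3.17×10⁻⁵ × 3.190 m × 168 = 1.6989×10⁻² m = 16.989 mm
difference = 16.989 − 4.5553 = 12.4337 mm

12.4 mm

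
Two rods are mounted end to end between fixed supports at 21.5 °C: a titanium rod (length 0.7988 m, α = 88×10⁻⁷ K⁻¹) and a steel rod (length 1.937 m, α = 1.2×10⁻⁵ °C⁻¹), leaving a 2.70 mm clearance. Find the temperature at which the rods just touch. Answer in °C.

α₁L₁ = 7.02944×10⁻⁶ m/K, α₂L₂ = 2.3244×10⁻⁵ m/K → total 3.027344×10⁻⁵ m/K
ΔT = g/(α₁L₁+α₂L₂) = 2.70×10⁻³ / 3.027344×10⁻⁵ = 89.19 K
T = 21.5 + 89.19 = 110.69 °C

T = 111 °C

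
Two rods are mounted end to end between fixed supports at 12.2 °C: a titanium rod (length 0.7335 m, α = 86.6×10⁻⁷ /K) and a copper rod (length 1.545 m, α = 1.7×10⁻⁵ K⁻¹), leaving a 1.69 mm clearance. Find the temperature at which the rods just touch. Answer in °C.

α₁L₁ = 6.35211×10⁻⁶ m/K, α₂L₂ = 2.6265×10⁻⁵ m/K → total 3.261711×10⁻⁵ m/K
ΔT = g/(α₁L₁+α₂L₂) = 1.69×10⁻³ / 3.261711×10⁻⁵ = 51.813 K
T = 12.2 + 51.813 = 64.013 °C

T = 64.0 °C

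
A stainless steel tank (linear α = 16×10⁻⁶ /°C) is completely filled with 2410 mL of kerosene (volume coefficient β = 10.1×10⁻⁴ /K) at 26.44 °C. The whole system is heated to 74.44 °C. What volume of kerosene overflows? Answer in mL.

The tank also expands: β_container ≈ 3α = 4.8×10⁻⁵ /K
Net overflow = V₀(β_liq − 3α_cont)ΔT
β − 3α = 1.01×10⁻³ − 4.8×10⁻⁵ = 9.62×10⁻⁴ /K; ΔT = 48.00 K
ΔV = 2410 × 9.62×10⁻⁴ × 48.00 = 111 mL

111 mL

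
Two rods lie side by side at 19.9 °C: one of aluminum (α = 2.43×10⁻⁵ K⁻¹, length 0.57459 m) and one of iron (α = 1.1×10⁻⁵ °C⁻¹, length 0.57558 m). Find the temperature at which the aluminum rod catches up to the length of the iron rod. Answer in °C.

T = 149.6 °C

L₁(1 + α₁ΔT) = L₂(1 + α₂ΔT) ⇒ ΔT = (L₂ − L₁)/(α₁L₁ − α₂L₂)
L₂ − L₁ = 0.57558 − 0.57459 = 9.90×10⁻⁴ m
α₁L₁ − α₂L₂ = 2.43×10⁻⁵×0.57459 − 1.1×10⁻⁵×0.57558 = 7.631157×10⁻⁶ m/K
ΔT = 9.90×10⁻⁴ / 7.631157×10⁻⁶ = 129.731 K
T = 19.9 + 129.731 = 149.631 °C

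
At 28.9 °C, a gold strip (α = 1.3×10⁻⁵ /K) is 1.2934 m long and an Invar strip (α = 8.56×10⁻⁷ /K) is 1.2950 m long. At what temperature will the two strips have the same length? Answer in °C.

L₁(1 + α₁ΔT) = L₂(1 + α₂ΔT) ⇒ ΔT = (L₂ − L₁)/(α₁L₁ − α₂L₂)
L₂ − L₁ = 1.2950 − 1.2934 = 1.60×10⁻³ m
α₁L₁ − α₂L₂ = 1.3×10⁻⁵×1.2934 − 8.56×10⁻⁷×1.2950 = 1.570568×10⁻⁵ m/K
ΔT = 1.60×10⁻³ / 1.570568×10⁻⁵ = 101.874 K
T = 28.9 + 101.874 = 130.774 °C

T = 130.8 °C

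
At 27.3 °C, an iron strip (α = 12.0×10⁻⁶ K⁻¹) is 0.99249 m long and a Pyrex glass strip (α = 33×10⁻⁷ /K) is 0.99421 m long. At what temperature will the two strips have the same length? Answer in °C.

T = 226.6 °C

Equal length when α₁L₁ΔT − α₂L₂ΔT = L₂ − L₁ = 1.72×10⁻³ m
α₁L₁ = 1.190988×10⁻⁵, α₂L₂ = 3.280893×10⁻⁶ → Δ(αL) = 8.628987×10⁻⁶ m/K
ΔT = 1.72×10⁻³ / 8.628987×10⁻⁶ = 199.328 K, so T = 27.3 + 199.328 = 226.628 °C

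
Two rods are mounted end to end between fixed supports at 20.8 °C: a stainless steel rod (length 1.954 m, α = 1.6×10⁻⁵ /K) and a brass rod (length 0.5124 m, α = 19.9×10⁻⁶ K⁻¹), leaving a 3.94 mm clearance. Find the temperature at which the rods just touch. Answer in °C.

α₁L₁ = 3.1264×10⁻⁵ m/K, α₂L₂ = 1.019676×10⁻⁵ m/K → total 4.146076×10⁻⁵ m/K
ΔT = g/(α₁L₁+α₂L₂) = 3.94×10⁻³ / 4.146076×10⁻⁵ = 95.03 K
T = 20.8 + 95.03 = 115.83 °C

T = 116 °C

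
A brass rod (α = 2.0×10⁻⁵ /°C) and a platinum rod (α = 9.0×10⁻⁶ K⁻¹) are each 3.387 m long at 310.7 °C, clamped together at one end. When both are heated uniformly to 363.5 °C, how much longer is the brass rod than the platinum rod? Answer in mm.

1.97 mm

ΔT = 52.8 K
brass: ΔL = 2.0×10⁻⁵ × 3.387 m × 52.8 = 3.5767×10⁻³ m = 3.5767 mm
platinum: ΔL = 9.0×10⁻⁶ × 3.387 m × 52.8 = 1.6095×10⁻³ m = 1.6095 mm
difference = 3.5767 − 1.6095 = 1.9672 mm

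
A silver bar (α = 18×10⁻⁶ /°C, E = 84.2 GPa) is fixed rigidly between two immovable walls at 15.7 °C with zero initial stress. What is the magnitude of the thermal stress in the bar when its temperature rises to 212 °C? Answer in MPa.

σ = 298 MPa

Fully constrained: the free strain ε = αΔT is blocked, so σ = Eε = EαΔT.
|ΔT| = 196.3 K
σ = 84.2×10⁹ × 18×10⁻⁶ × 196.3 = 2.98×10⁸ Pa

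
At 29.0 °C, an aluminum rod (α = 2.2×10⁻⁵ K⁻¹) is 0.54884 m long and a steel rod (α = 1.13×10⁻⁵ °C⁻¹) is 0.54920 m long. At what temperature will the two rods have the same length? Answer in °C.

L₁(1 + α₁ΔT) = L₂(1 + α₂ΔT) ⇒ ΔT = (L₂ − L₁)/(α₁L₁ − α₂L₂)
L₂ − L₁ = 0.54920 − 0.54884 = 3.60×10⁻⁴ m
α₁L₁ − α₂L₂ = 2.2×10⁻⁵×0.54884 − 1.13×10⁻⁵×0.54920 = 5.86852×10⁻⁶ m/K
ΔT = 3.60×10⁻⁴ / 5.86852×10⁻⁶ = 61.3443 K
T = 29.0 + 61.3443 = 90.3443 °C

T = 90.34 °C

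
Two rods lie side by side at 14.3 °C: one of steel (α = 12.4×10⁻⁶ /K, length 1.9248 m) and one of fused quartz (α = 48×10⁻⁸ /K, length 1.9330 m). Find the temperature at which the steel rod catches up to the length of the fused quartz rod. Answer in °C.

L₁(1 + α₁ΔT) = L₂(1 + α₂ΔT) ⇒ ΔT = (L₂ − L₁)/(α₁L₁ − α₂L₂)
L₂ − L₁ = 1.9330 − 1.9248 = 8.20×10⁻³ m
α₁L₁ − α₂L₂ = 12.4×10⁻⁶×1.9248 − 48×10⁻⁸×1.9330 = 2.293968×10⁻⁵ m/K
ΔT = 8.20×10⁻³ / 2.293968×10⁻⁵ = 357.459 K
T = 14.3 + 357.459 = 371.759 °C

T = 371.8 °C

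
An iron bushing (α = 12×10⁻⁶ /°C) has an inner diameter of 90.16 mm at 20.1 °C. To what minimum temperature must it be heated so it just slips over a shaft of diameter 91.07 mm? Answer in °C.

T = 861 °C

Required Δd = 91.07 − 90.16 = 0.91 mm
Δd = αd₀ΔT ⇒ ΔT = Δd/(αd₀) = 0.91 / (12×10⁻⁶ × 90.16) = 841.10 K
T_min = 20.1 + 841.10 = 861.20 °C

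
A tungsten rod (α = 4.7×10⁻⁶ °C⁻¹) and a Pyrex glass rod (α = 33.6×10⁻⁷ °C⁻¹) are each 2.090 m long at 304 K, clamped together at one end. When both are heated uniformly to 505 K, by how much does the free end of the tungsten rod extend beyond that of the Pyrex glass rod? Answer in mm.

ΔT = 201 K
tungsten: ΔL = 4.7×10⁻⁶ × 2.090 m × 201 = 1.9744×10⁻³ m = 1.9744 mm
Pyrex glass: ΔL = 33.6×10⁻⁷ × 2.090 m × 201 = 1.4115×10⁻³ m = 1.4115 mm
difference = 1.9744 − 1.4115 = 0.5629 mm

0.563 mm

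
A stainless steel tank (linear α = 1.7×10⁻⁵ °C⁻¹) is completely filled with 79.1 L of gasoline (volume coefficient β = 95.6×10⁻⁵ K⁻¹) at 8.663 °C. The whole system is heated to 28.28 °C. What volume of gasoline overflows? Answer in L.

The tank also expands: β_container ≈ 3α = 5.1×10⁻⁵ /K
Net overflow = V₀(β_liq − 3α_cont)ΔT
β − 3α = 9.56×10⁻⁴ − 5.1×10⁻⁵ = 9.05×10⁻⁴ /K; ΔT = 19.617 K
ΔV = 79.1 × 9.05×10⁻⁴ × 19.617 = 1.40 L

1.40 L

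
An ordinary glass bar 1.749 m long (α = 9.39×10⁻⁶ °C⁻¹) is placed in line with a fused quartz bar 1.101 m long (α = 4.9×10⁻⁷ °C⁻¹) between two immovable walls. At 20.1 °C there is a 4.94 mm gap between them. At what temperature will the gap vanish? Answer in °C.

T = 311 °C

α₁L₁ = 1.642311×10⁻⁵ m/K, α₂L₂ = 5.3949×10⁻⁷ m/K → total 1.69626×10⁻⁵ m/K
ΔT = g/(α₁L₁+α₂L₂) = 4.94×10⁻³ / 1.69626×10⁻⁵ = 291.23 K
T = 20.1 + 291.23 = 311.33 °C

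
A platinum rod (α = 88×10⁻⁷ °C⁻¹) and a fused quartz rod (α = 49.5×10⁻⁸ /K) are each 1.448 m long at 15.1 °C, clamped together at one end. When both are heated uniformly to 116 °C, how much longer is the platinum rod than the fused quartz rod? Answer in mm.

1.21 mm

ΔT = 100.9 K
platinum: ΔL = 88×10⁻⁷ × 1.448 m × 100.9 = 1.2857×10⁻³ m = 1.2857 mm
fused quartz: ΔL = 49.5×10⁻⁸ × 1.448 m × 100.9 = 7.2321×10⁻⁵ m = 0.072321 mm
difference = 1.2857 − 0.072321 = 1.213379 mm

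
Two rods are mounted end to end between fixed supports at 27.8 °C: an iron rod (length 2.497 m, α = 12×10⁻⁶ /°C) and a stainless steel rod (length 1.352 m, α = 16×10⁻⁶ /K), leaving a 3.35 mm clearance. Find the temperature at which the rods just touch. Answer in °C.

α₁L₁ = 2.9964×10⁻⁵ m/K, α₂L₂ = 2.1632×10⁻⁵ m/K → total 5.1596×10⁻⁵ m/K
ΔT = g/(α₁L₁+α₂L₂) = 3.35×10⁻³ / 5.1596×10⁻⁵ = 64.928 K
T = 27.8 + 64.928 = 92.728 °C

T = 92.7 °C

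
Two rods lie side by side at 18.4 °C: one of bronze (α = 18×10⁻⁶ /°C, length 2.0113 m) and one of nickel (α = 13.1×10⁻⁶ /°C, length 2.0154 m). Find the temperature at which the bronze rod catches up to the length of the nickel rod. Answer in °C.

T = 436.7 °C

Equal length when α₁L₁ΔT − α₂L₂ΔT = L₂ − L₁ = 4.10×10⁻³ m
α₁L₁ = 3.62034×10⁻⁵, α₂L₂ = 2.640174×10⁻⁵ → Δ(αL) = 9.80166×10⁻⁶ m/K
ΔT = 4.10×10⁻³ / 9.80166×10⁻⁶ = 418.296 K, so T = 18.4 + 418.296 = 436.696 °C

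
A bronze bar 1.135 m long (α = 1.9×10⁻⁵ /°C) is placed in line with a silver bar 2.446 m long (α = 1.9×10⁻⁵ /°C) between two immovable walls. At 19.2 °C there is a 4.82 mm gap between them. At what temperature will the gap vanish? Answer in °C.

Gap closes when ΔL₁ + ΔL₂ = 4.82 mm = 4.82×10⁻³ m
(α₁L₁ + α₂L₂)ΔT = g
α₁L₁ + α₂L₂ = 1.9×10⁻⁵×1.135 + 1.9×10⁻⁵×2.446 = 6.8039×10⁻⁵ m/K
ΔT = 4.82×10⁻³ / 6.8039×10⁻⁵ = 70.842 K
T = 19.2 + 70.842 = 90.042 °C

T = 90.0 °C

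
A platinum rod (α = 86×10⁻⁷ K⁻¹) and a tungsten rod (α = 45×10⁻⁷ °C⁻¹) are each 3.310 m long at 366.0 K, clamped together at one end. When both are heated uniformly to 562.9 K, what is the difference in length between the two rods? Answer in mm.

2.67 mm

ΔT = 196.9 K
platinum: ΔL = 86×10⁻⁷ × 3.310 m × 196.9 = 5.6050×10⁻³ m = 5.6050 mm
tungsten: ΔL = 45×10⁻⁷ × 3.310 m × 196.9 = 2.9328×10⁻³ m = 2.9328 mm
difference = 5.6050 − 2.9328 = 2.6722 mm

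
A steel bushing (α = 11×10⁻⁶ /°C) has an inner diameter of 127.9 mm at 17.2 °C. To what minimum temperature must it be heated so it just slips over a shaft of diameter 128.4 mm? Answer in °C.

T = 373 °C

Required Δd = 128.4 − 127.9 = 0.5 mm
Δd = αd₀ΔT ⇒ ΔT = Δd/(αd₀) = 0.5 / (11×10⁻⁶ × 127.9) = 355.39 K
T_min = 17.2 + 355.39 = 372.59 °C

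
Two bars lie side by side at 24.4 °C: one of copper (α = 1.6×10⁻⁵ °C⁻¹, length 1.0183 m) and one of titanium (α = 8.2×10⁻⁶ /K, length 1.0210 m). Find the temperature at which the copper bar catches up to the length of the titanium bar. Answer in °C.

T = 365.3 °C

Equal length when α₁L₁ΔT − α₂L₂ΔT = L₂ − L₁ = 2.70×10⁻³ m
α₁L₁ = 1.62928×10⁻⁵, α₂L₂ = 8.3722×10⁻⁶ → Δ(αL) = 7.9206×10⁻⁶ m/K
ΔT = 2.70×10⁻³ / 7.9206×10⁻⁶ = 340.883 K, so T = 24.4 + 340.883 = 365.283 °C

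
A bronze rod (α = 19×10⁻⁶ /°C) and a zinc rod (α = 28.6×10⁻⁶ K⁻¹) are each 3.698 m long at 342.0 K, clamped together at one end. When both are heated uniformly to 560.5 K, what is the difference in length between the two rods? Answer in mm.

ΔT = 218.5 K
bronze: ΔL = 19×10⁻⁶ × 3.698 m × 218.5 = 1.5352×10⁻² m = 15.352 mm
zinc: ΔL = 28.6×10⁻⁶ × 3.698 m × 218.5 = 2.3109×10⁻² m = 23.109 mm
difference = 23.109 − 15.352 = 7.757 mm

7.76 mm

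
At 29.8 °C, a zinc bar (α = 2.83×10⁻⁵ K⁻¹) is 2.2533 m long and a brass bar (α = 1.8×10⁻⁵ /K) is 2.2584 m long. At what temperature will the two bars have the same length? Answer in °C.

Equal length when α₁L₁ΔT − α₂L₂ΔT = L₂ − L₁ = 5.10×10⁻³ m
α₁L₁ = 6.376839×10⁻⁵, α₂L₂ = 4.06512×10⁻⁵ → Δ(αL) = 2.311719×10⁻⁵ m/K
ΔT = 5.10×10⁻³ / 2.311719×10⁻⁵ = 220.615 K, so T = 29.8 + 220.615 = 250.415 °C

T = 250.4 °C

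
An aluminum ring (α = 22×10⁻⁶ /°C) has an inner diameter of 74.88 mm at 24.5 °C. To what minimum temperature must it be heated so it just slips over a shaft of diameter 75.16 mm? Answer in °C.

T = 194 °C

Required Δd = 75.16 − 74.88 = 0.28 mm
Δd = αd₀ΔT ⇒ ΔT = Δd/(αd₀) = 0.28 / (22×10⁻⁶ × 74.88) = 169.97 K
T_min = 24.5 + 169.97 = 194.47 °C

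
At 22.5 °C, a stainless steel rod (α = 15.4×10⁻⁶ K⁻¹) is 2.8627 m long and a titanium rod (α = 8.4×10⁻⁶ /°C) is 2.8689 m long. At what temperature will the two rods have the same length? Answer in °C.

Equal length when α₁L₁ΔT − α₂L₂ΔT = L₂ − L₁ = 6.20×10⁻³ m
α₁L₁ = 4.408558×10⁻⁵, α₂L₂ = 2.409876×10⁻⁵ → Δ(αL) = 1.998682×10⁻⁵ m/K
ΔT = 6.20×10⁻³ / 1.998682×10⁻⁵ = 310.204 K, so T = 22.5 + 310.204 = 332.704 °C

T = 332.7 °C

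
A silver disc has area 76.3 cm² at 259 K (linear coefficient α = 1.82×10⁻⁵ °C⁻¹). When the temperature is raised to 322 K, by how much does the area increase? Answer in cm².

Area coefficient ≈ 2α; |ΔT| = 63 K
ΔA = 2αA₀ΔT = 2(1.82×10⁻⁵)(76.3)(63) = 0.175 cm²

ΔA = 0.175 cm²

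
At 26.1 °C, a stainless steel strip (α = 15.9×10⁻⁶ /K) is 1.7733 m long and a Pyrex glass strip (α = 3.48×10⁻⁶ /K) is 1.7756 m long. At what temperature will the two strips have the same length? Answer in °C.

L₁(1 + α₁ΔT) = L₂(1 + α₂ΔT) ⇒ ΔT = (L₂ − L₁)/(α₁L₁ − α₂L₂)
L₂ − L₁ = 1.7756 − 1.7733 = 2.30×10⁻³ m
α₁L₁ − α₂L₂ = 15.9×10⁻⁶×1.7733 − 3.48×10⁻⁶×1.7756 = 2.2016382×10⁻⁵ m/K
ΔT = 2.30×10⁻³ / 2.2016382×10⁻⁵ = 104.468 K
T = 26.1 + 104.468 = 130.568 °C

T = 130.6 °C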